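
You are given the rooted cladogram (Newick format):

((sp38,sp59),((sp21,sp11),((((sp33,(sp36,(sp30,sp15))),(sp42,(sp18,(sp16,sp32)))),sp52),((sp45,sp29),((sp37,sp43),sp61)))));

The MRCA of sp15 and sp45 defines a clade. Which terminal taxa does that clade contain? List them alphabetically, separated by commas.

Tracing sp15: it sits inside (sp30,sp15).
Tracing sp45: it sits inside (sp45,sp29).
The smallest clade enclosing both is ((((sp33,(sp36,(sp30,sp15))),(sp42,(sp18,(sp16,sp32)))),sp52),((sp45,sp29),((sp37,sp43),sp61))); the answer is its 14 terminal taxa in alphabetical order.

sp15, sp16, sp18, sp29, sp30, sp32, sp33, sp36, sp37, sp42, sp43, sp45, sp52, sp61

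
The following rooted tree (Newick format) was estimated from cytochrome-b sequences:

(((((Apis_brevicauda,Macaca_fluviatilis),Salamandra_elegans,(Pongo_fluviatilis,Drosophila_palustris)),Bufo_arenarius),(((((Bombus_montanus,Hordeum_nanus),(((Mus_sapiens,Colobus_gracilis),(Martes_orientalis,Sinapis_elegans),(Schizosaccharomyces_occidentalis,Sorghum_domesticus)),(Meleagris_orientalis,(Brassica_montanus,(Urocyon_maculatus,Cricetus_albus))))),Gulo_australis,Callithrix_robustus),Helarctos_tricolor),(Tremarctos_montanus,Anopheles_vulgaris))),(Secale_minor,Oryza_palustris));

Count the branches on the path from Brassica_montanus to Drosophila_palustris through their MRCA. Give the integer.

12

The MRCA of Brassica_montanus and Drosophila_palustris is the node subtending ((((Apis_brevicauda,Macaca_fluviatilis),Salamandra_elegans,(Pongo_fluviatilis,Drosophila_palustris)),Bufo_arenarius),(((((Bombus_montanus,Hordeum_nanus),(((Mus_sapiens,Colobus_gracilis),(Martes_orientalis,Sinapis_elegans),(Schizosaccharomyces_occidentalis,Sorghum_domesticus)),(Meleagris_orientalis,(Brassica_montanus,(Urocyon_maculatus,Cricetus_albus))))),Gulo_australis,Callithrix_robustus),Helarctos_tricolor),(Tremarctos_montanus,Anopheles_vulgaris))).
From Brassica_montanus up to that node: 8 branches. From Drosophila_palustris up to the same node: 4 branches. Total: 8 + 4 = 12.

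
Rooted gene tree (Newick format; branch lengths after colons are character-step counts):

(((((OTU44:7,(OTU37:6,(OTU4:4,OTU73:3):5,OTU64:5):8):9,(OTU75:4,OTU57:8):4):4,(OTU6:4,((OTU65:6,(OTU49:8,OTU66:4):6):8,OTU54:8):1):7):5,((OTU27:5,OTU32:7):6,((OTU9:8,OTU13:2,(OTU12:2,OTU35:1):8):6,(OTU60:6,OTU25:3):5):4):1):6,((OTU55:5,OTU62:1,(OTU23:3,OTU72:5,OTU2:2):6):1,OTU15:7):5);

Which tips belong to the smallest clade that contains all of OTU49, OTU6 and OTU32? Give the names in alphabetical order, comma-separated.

Tracing OTU49: it sits inside (OTU49,OTU66).
Tracing OTU6: it sits inside (OTU6,((OTU65,(OTU49,OTU66)),OTU54)).
Tracing OTU32: it sits inside (OTU27,OTU32).
The smallest clade enclosing all 3 is ((((OTU44,(OTU37,(OTU4,OTU73),OTU64)),(OTU75,OTU57)),(OTU6,((OTU65,(OTU49,OTU66)),OTU54))),((OTU27,OTU32),((OTU9,OTU13,(OTU12,OTU35)),(OTU60,OTU25)))); the answer is its 20 terminal taxa in alphabetical order.

OTU12, OTU13, OTU25, OTU27, OTU32, OTU35, OTU37, OTU4, OTU44, OTU49, OTU54, OTU57, OTU6, OTU60, OTU64, OTU65, OTU66, OTU73, OTU75, OTU9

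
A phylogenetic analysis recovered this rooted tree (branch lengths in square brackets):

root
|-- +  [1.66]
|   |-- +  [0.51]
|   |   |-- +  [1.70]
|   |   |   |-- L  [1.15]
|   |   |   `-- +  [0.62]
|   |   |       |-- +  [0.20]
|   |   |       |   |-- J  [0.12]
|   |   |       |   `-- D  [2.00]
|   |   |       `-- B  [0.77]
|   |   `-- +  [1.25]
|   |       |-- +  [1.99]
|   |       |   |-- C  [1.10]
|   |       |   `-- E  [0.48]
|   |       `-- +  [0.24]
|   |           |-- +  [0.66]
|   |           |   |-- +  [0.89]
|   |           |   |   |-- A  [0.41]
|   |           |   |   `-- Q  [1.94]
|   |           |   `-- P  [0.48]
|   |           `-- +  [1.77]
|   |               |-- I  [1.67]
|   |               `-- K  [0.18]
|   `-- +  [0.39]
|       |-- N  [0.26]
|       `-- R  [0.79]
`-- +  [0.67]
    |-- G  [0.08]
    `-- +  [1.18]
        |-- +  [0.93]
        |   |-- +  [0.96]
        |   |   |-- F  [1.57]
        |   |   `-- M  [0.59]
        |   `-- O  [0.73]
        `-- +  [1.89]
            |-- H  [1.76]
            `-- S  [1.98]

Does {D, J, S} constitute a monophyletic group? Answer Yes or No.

No

The MRCA of the listed taxa is the root, so the smallest clade containing them is the whole tree.
That clade also contains A, B, C, E, F, G, H, I, K, L, M, N, O, P, Q, R, which are not in the proposed group, so the group is not monophyletic.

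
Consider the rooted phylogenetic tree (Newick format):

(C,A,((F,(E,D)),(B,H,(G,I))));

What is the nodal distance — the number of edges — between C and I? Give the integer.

5

The MRCA of C and I is the root of the tree.
From C up to that node: 1 branch. From I up to the same node: 4 branches. Total: 1 + 4 = 5.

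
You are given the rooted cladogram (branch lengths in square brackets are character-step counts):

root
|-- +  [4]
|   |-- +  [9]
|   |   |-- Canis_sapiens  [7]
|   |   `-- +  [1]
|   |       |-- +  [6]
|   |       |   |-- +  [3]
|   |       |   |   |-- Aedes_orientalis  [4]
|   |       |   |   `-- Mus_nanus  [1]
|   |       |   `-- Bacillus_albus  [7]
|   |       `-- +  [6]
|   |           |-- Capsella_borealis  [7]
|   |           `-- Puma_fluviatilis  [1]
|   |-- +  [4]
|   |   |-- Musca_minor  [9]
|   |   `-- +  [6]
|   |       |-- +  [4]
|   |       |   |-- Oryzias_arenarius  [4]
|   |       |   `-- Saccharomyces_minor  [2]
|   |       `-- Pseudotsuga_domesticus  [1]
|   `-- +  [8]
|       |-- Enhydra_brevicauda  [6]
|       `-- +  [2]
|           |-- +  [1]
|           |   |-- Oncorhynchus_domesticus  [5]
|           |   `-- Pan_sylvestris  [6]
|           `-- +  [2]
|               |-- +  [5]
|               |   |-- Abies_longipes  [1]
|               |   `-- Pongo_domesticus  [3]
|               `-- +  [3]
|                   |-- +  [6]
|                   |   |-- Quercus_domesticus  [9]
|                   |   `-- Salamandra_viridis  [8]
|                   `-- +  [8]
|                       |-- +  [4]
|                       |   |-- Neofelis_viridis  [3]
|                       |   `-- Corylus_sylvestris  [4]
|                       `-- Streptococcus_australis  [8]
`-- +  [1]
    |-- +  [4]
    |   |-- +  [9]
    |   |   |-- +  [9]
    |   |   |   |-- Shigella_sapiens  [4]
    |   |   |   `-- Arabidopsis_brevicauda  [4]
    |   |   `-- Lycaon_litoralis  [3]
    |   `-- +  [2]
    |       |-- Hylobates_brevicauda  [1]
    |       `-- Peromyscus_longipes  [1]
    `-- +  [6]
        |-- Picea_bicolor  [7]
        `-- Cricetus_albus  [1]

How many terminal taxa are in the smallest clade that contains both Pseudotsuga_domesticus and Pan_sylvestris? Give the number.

20

The MRCA of Pseudotsuga_domesticus and Pan_sylvestris is the node subtending ((Canis_sapiens,(((Aedes_orientalis,Mus_nanus),Bacillus_albus),(Capsella_borealis,Puma_fluviatilis))),(Musca_minor,((Oryzias_arenarius,Saccharomyces_minor),Pseudotsuga_domesticus)),(Enhydra_brevicauda,((Oncorhynchus_domesticus,Pan_sylvestris),((Abies_longipes,Pongo_domesticus),((Quercus_domesticus,Salamandra_viridis),((Neofelis_viridis,Corylus_sylvestris),Streptococcus_australis)))))).
That clade contains 20 terminal taxa: Abies_longipes, Aedes_orientalis, Bacillus_albus, Canis_sapiens, Capsella_borealis, Corylus_sylvestris, Enhydra_brevicauda, Mus_nanus, Musca_minor, Neofelis_viridis, Oncorhynchus_domesticus, Oryzias_arenarius, Pan_sylvestris, Pongo_domesticus, Pseudotsuga_domesticus, Puma_fluviatilis, Quercus_domesticus, Saccharomyces_minor, Salamandra_viridis, Streptococcus_australis.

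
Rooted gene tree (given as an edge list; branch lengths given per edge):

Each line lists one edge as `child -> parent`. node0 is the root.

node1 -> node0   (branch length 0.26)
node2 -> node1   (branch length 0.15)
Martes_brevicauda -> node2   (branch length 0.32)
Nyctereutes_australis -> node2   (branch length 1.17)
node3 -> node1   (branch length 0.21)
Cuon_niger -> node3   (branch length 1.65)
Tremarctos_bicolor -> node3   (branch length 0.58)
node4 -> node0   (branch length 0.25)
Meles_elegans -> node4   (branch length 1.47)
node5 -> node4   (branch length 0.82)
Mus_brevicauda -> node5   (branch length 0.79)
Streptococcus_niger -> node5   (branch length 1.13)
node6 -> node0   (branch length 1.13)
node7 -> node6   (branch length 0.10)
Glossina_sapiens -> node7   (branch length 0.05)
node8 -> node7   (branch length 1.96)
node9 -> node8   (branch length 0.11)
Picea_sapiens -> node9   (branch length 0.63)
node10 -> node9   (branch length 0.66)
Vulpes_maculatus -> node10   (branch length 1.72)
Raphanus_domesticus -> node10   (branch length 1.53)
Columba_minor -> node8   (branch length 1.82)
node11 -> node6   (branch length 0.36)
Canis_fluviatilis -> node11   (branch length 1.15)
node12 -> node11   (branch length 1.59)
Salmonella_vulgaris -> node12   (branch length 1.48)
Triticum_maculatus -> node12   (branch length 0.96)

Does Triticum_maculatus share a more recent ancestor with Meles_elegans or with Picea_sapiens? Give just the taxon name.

Picea_sapiens

The MRCA of Triticum_maculatus and Picea_sapiens subtends ((Glossina_sapiens,((Picea_sapiens,(Vulpes_maculatus,Raphanus_domesticus)),Columba_minor)),(Canis_fluviatilis,(Salmonella_vulgaris,Triticum_maculatus))) (8 taxa).
The MRCA of Triticum_maculatus and Meles_elegans is the root, subtending the entire tree (15 taxa).
The first is nested inside the second, so Triticum_maculatus shares a more recent common ancestor with Picea_sapiens.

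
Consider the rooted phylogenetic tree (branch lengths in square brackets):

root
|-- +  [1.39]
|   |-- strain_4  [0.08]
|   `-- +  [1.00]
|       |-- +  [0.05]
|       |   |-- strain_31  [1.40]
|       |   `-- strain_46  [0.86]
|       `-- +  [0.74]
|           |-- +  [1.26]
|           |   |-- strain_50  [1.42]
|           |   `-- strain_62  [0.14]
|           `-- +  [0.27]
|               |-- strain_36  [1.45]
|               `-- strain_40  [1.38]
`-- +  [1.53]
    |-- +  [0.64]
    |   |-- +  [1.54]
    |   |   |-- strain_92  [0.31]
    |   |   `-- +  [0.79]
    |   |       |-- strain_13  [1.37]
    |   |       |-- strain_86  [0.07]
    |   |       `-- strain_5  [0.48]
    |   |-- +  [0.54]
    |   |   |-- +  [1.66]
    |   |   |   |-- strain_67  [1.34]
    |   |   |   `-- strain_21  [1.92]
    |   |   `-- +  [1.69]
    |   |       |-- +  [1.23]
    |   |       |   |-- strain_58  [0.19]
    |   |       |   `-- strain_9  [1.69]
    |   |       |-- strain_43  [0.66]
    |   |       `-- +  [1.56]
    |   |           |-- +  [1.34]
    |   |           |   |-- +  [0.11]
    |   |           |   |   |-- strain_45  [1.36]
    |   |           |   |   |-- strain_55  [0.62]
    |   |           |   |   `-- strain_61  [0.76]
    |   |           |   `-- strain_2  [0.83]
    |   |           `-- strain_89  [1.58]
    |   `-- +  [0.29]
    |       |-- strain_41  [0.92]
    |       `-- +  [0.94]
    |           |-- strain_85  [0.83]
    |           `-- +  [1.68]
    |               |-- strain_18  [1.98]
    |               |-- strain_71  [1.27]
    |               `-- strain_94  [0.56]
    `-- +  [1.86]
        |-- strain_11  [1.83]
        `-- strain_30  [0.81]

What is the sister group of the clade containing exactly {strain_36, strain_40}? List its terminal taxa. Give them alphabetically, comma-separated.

strain_50, strain_62

The clade containing exactly {strain_36, strain_40} attaches to the tree at the node subtending ((strain_50,strain_62),(strain_36,strain_40)).
The other lineage descending from that same node — the sister group — is (strain_50,strain_62); its 2 tips in alphabetical order are the answer.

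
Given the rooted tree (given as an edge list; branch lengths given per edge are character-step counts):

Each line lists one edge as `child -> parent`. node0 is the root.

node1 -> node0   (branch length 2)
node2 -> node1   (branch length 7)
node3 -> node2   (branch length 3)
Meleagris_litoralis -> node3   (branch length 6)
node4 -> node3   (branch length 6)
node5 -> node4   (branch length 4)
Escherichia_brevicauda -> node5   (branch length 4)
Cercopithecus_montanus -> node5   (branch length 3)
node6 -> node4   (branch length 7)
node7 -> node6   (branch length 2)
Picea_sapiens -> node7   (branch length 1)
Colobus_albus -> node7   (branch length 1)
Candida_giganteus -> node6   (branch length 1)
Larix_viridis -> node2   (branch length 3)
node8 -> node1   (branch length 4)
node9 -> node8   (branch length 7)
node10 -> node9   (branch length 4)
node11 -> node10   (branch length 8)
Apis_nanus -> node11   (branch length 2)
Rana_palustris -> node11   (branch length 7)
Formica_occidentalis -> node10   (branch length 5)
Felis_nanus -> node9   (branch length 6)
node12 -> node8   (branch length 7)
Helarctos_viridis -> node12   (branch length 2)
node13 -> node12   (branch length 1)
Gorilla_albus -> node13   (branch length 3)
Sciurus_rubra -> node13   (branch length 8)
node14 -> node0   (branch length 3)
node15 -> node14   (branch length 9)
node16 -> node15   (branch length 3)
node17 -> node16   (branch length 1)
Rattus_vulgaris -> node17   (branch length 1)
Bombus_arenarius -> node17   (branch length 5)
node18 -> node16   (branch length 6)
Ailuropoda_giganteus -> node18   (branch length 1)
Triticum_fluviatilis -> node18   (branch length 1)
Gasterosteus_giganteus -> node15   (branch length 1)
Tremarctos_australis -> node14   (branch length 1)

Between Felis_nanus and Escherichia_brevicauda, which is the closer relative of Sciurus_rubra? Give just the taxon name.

The MRCA of Sciurus_rubra and Felis_nanus subtends ((((Apis_nanus,Rana_palustris),Formica_occidentalis),Felis_nanus),(Helarctos_viridis,(Gorilla_albus,Sciurus_rubra))) (7 taxa).
The MRCA of Sciurus_rubra and Escherichia_brevicauda subtends (((Meleagris_litoralis,((Escherichia_brevicauda,Cercopithecus_montanus),((Picea_sapiens,Colobus_albus),Candida_giganteus))),Larix_viridis),((((Apis_nanus,Rana_palustris),Formica_occidentalis),Felis_nanus),(Helarctos_viridis,(Gorilla_albus,Sciurus_rubra)))) (14 taxa).
The first is nested inside the second, so Sciurus_rubra shares a more recent common ancestor with Felis_nanus.

Felis_nanus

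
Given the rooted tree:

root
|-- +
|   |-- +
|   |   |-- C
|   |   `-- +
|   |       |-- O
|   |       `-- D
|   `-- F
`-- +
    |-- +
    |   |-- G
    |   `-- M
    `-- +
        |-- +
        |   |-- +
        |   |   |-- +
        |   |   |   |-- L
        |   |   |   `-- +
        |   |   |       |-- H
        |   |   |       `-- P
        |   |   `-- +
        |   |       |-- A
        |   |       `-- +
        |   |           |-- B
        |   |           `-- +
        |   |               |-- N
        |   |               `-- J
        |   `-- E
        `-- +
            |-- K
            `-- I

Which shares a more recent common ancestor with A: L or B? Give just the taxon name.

The MRCA of A and B subtends (A,(B,(N,J))) (4 taxa).
The MRCA of A and L subtends ((L,(H,P)),(A,(B,(N,J)))) (7 taxa).
The first is nested inside the second, so A shares a more recent common ancestor with B.

B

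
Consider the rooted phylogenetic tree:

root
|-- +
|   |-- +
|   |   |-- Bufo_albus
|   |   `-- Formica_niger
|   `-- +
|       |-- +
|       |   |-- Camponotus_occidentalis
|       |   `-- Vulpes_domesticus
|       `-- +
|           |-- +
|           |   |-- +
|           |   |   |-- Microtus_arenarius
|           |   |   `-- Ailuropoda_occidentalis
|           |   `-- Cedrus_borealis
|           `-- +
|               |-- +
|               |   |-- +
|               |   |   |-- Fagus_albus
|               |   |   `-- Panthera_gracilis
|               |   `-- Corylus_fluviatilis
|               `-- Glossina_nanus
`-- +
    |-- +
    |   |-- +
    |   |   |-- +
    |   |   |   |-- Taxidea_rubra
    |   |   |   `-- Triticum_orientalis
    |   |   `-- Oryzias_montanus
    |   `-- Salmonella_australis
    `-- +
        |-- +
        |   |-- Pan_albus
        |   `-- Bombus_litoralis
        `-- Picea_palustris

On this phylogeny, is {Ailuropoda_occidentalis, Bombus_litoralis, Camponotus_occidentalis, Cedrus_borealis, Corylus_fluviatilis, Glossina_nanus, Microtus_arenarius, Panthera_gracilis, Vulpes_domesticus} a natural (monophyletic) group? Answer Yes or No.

No

The MRCA of the listed taxa is the root, so the smallest clade containing them is the whole tree.
That clade also contains Bufo_albus, Fagus_albus, Formica_niger, Oryzias_montanus, Pan_albus, Picea_palustris, Salmonella_australis, Taxidea_rubra, Triticum_orientalis, which are not in the proposed group, so the group is not monophyletic.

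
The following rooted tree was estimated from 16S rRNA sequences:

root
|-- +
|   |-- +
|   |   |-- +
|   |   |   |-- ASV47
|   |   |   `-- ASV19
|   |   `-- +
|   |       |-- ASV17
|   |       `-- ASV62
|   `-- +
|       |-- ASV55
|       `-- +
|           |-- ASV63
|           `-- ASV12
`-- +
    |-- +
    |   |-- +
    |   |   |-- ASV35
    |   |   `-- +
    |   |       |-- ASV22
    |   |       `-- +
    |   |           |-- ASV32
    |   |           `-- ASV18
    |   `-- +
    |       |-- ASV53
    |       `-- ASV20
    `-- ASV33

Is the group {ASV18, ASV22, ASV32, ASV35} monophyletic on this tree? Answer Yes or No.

Yes

The most recent common ancestor of these taxa subtends (ASV35,(ASV22,(ASV32,ASV18))).
That clade has exactly 4 tips — every listed taxon and nothing else — so the group is monophyletic.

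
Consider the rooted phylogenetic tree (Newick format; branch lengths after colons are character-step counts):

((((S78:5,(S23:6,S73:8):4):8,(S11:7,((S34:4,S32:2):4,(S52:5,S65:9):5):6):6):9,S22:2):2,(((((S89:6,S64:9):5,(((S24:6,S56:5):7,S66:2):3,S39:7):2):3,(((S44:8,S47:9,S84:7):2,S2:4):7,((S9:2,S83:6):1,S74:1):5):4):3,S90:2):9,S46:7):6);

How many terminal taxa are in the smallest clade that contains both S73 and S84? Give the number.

24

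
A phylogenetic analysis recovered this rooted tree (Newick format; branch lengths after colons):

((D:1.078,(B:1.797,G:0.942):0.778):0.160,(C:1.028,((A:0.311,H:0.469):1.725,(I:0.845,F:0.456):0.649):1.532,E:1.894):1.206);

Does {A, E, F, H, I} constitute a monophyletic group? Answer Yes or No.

No

The MRCA of the listed taxa subtends (C,((A,H),(I,F)),E).
That clade also contains C, which is not in the proposed group, so the group is not monophyletic.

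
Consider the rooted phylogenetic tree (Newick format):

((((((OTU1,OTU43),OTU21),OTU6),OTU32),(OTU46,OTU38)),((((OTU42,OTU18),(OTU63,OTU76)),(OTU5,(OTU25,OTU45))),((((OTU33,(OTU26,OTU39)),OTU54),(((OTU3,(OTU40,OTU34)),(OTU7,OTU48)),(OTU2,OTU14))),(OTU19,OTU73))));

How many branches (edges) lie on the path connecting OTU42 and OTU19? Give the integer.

The MRCA of OTU42 and OTU19 is the node subtending ((((OTU42,OTU18),(OTU63,OTU76)),(OTU5,(OTU25,OTU45))),((((OTU33,(OTU26,OTU39)),OTU54),(((OTU3,(OTU40,OTU34)),(OTU7,OTU48)),(OTU2,OTU14))),(OTU19,OTU73))).
From OTU42 up to that node: 4 branches. From OTU19 up to the same node: 3 branches. Total: 4 + 3 = 7.

7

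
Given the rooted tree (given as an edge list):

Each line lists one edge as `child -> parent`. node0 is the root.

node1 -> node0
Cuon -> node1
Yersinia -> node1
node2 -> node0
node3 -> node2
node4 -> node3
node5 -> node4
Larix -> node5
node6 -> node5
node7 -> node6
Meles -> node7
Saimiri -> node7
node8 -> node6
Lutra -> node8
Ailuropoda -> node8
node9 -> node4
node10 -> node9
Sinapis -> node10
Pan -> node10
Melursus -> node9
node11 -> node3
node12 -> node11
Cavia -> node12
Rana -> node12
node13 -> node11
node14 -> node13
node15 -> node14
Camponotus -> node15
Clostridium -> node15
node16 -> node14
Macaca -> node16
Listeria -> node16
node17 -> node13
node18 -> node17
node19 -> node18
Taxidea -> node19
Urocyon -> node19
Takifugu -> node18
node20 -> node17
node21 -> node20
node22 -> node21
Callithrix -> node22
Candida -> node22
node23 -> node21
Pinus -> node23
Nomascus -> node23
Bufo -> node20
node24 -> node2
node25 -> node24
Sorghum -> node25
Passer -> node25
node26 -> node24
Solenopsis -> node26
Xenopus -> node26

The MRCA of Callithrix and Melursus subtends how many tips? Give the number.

22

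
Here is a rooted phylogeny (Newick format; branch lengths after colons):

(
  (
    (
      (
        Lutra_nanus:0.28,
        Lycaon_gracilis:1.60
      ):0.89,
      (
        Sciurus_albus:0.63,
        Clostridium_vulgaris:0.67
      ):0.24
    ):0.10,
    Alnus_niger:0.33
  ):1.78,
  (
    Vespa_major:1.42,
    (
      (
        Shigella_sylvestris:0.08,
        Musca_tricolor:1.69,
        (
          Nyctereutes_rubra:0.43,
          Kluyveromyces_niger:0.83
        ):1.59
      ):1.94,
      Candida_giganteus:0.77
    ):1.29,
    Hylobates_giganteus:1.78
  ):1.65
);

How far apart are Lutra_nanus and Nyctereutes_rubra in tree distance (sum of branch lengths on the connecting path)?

9.95

The path runs Lutra_nanus → … → MRCA → … → Nyctereutes_rubra; the MRCA is the root of the tree.
Branch lengths along that path: 0.28 + 0.89 + 0.10 + 1.78 + 1.65 + 1.29 + 1.94 + 1.59 + 0.43 = 9.95.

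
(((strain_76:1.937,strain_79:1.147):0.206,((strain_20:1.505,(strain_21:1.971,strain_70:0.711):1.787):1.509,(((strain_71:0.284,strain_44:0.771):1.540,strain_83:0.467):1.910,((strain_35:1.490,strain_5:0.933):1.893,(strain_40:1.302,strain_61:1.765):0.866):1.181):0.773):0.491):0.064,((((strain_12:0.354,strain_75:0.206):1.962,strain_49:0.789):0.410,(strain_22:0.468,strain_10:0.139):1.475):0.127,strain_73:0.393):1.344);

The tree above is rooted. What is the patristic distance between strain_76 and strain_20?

5.648

The path runs strain_76 → … → MRCA → … → strain_20; the MRCA is the node subtending ((strain_76,strain_79),((strain_20,(strain_21,strain_70)),(((strain_71,strain_44),strain_83),((strain_35,strain_5),(strain_40,strain_61))))).
Branch lengths along that path: 1.937 + 0.206 + 0.491 + 1.509 + 1.505 = 5.648.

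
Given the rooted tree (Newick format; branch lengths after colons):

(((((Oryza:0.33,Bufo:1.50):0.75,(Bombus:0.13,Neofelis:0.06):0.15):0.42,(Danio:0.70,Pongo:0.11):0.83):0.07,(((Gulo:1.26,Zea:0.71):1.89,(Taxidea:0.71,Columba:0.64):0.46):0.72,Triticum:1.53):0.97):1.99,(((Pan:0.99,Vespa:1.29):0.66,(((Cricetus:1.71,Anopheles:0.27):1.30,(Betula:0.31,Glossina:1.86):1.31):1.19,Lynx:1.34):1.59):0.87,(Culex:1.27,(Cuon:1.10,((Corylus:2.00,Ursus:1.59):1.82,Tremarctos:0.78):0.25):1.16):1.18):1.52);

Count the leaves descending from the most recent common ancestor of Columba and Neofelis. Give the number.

The MRCA of Columba and Neofelis is the node subtending ((((Oryza,Bufo),(Bombus,Neofelis)),(Danio,Pongo)),(((Gulo,Zea),(Taxidea,Columba)),Triticum)).
That clade contains 11 terminal taxa: Bombus, Bufo, Columba, Danio, Gulo, Neofelis, Oryza, Pongo, Taxidea, Triticum, Zea.

11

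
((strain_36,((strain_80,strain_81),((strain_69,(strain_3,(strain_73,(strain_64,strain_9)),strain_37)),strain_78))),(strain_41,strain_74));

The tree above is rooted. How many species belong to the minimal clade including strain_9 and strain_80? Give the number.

The MRCA of strain_9 and strain_80 is the node subtending ((strain_80,strain_81),((strain_69,(strain_3,(strain_73,(strain_64,strain_9)),strain_37)),strain_78)).
That clade contains 9 terminal taxa: strain_3, strain_37, strain_64, strain_69, strain_73, strain_78, strain_80, strain_81, strain_9.

9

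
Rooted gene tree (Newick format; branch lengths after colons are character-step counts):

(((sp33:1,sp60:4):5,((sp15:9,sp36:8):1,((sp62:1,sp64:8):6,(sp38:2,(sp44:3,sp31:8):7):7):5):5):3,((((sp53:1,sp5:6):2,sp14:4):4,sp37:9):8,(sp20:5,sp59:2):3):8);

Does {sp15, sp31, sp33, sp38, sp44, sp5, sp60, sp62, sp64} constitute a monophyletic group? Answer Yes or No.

No

The MRCA of the listed taxa is the root, so the smallest clade containing them is the whole tree.
That clade also contains sp14, sp20, sp36, sp37, sp53, sp59, which are not in the proposed group, so the group is not monophyletic.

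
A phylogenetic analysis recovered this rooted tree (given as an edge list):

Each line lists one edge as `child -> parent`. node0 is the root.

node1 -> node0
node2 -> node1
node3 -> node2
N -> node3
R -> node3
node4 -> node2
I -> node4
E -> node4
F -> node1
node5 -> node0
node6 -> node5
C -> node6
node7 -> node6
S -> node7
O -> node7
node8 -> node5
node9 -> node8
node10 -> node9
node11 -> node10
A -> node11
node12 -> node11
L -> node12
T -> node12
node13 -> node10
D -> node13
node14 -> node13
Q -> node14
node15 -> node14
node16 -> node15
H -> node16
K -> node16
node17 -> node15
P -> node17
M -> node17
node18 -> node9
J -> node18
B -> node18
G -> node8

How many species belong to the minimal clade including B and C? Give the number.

The MRCA of B and C is the node subtending ((C,(S,O)),((((A,(L,T)),(D,(Q,((H,K),(P,M))))),(J,B)),G)).
That clade contains 15 terminal taxa: A, B, C, D, G, H, J, K, L, M, O, P, Q, S, T.

15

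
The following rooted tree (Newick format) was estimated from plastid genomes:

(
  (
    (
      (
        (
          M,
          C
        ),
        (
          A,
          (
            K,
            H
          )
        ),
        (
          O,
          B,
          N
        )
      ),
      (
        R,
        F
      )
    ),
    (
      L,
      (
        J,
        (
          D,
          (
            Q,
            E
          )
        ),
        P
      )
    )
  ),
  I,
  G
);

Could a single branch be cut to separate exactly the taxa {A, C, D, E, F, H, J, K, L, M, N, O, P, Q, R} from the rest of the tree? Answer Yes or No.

No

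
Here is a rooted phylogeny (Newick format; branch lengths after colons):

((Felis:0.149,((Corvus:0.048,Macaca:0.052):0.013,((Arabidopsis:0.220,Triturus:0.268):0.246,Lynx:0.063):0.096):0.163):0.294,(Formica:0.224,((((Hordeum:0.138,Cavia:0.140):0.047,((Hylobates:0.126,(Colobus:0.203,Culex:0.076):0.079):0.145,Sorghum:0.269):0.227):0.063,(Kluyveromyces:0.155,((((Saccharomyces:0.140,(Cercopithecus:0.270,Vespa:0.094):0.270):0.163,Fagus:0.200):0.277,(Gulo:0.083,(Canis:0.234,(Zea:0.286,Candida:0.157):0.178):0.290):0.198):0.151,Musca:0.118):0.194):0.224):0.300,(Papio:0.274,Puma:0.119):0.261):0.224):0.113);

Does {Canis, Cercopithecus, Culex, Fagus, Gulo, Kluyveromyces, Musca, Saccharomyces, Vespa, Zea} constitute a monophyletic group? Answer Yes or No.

No

The MRCA of the listed taxa subtends (((Hordeum,Cavia),((Hylobates,(Colobus,Culex)),Sorghum)),(Kluyveromyces,((((Saccharomyces,(Cercopithecus,Vespa)),Fagus),(Gulo,(Canis,(Zea,Candida)))),Musca))).
That clade also contains Candida, Cavia, Colobus, Hordeum, Hylobates, Sorghum, which are not in the proposed group, so the group is not monophyletic.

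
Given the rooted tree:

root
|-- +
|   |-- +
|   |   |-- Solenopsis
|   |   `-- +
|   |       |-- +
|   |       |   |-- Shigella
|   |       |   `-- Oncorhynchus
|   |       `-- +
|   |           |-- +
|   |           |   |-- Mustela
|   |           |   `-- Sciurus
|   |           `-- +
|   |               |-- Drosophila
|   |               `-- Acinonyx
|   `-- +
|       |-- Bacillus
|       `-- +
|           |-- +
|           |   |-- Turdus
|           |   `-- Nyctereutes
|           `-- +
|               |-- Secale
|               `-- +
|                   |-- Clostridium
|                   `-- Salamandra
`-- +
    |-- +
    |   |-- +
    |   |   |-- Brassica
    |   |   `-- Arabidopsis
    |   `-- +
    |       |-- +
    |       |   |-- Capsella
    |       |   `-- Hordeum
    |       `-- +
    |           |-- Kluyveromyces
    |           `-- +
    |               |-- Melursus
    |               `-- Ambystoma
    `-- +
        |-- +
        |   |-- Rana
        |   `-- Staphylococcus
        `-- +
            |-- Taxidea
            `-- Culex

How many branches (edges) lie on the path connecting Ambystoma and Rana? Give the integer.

8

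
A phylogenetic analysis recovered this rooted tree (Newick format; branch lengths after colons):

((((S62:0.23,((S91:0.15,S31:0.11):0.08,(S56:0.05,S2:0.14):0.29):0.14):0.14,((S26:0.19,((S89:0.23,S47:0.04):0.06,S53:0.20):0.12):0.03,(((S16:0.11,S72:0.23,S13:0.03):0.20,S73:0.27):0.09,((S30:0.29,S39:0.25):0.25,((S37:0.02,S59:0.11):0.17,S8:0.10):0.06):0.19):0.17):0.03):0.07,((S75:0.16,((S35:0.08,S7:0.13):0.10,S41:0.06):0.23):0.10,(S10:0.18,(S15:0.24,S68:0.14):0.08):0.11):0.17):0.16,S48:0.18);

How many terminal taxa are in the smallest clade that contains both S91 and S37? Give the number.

18

The MRCA of S91 and S37 is the node subtending ((S62,((S91,S31),(S56,S2))),((S26,((S89,S47),S53)),(((S16,S72,S13),S73),((S30,S39),((S37,S59),S8))))).
That clade contains 18 terminal taxa: S13, S16, S2, S26, S30, S31, S37, S39, S47, S53, S56, S59, S62, S72, S73, S8, S89, S91.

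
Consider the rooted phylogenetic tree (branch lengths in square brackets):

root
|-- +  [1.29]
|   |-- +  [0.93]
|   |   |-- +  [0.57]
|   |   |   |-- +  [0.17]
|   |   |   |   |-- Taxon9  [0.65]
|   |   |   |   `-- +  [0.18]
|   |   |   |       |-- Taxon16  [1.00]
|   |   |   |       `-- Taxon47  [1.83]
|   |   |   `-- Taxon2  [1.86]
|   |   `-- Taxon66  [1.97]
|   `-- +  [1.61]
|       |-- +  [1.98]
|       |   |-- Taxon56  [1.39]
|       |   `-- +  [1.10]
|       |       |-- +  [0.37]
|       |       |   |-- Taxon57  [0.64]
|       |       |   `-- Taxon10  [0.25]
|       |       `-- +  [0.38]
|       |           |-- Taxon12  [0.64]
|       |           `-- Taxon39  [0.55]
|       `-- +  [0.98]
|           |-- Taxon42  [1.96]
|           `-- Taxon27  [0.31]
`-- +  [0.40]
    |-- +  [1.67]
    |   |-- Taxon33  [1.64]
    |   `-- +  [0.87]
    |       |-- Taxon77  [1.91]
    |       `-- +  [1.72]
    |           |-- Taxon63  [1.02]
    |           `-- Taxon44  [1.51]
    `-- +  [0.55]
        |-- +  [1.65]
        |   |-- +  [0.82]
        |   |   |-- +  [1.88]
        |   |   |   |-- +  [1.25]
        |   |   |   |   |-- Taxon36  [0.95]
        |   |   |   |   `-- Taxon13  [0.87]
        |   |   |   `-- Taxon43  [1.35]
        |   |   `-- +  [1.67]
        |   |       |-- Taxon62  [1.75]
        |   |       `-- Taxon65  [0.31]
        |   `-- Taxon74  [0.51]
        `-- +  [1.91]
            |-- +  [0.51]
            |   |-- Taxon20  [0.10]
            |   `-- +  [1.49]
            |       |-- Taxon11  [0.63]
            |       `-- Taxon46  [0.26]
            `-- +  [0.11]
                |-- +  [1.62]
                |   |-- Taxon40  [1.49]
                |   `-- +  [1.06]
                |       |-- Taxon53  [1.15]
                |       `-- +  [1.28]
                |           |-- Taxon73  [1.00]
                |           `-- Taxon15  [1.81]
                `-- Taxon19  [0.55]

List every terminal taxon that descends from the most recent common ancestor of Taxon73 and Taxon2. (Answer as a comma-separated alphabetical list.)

Taxon10, Taxon11, Taxon12, Taxon13, Taxon15, Taxon16, Taxon19, Taxon2, Taxon20, Taxon27, Taxon33, Taxon36, Taxon39, Taxon40, Taxon42, Taxon43, Taxon44, Taxon46, Taxon47, Taxon53, Taxon56, Taxon57, Taxon62, Taxon63, Taxon65, Taxon66, Taxon73, Taxon74, Taxon77, Taxon9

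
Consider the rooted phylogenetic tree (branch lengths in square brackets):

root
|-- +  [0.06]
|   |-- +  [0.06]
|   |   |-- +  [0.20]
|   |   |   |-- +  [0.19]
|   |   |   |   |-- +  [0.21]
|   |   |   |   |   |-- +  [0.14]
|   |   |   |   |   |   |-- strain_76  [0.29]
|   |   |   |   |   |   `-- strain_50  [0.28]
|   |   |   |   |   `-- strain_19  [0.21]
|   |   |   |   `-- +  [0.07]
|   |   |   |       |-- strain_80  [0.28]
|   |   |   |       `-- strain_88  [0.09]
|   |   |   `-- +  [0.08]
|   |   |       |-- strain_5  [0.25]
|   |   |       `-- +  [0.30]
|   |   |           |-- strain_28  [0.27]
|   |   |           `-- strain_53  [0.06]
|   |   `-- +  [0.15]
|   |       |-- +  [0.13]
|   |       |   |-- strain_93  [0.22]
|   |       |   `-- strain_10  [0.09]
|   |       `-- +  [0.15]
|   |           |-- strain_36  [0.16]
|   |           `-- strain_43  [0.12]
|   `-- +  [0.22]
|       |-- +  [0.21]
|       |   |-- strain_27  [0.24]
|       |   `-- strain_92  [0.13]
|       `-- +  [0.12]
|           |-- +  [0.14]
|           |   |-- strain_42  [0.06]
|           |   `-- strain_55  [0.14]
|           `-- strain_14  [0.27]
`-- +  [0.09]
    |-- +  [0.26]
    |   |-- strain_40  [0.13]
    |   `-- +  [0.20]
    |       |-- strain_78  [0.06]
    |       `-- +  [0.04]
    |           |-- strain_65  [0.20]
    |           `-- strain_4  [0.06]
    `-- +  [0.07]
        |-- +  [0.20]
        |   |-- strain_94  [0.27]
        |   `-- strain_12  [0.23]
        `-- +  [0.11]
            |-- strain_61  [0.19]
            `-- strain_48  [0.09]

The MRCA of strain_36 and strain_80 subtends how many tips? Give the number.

The MRCA of strain_36 and strain_80 is the node subtending (((((strain_76,strain_50),strain_19),(strain_80,strain_88)),(strain_5,(strain_28,strain_53))),((strain_93,strain_10),(strain_36,strain_43))).
That clade contains 12 terminal taxa: strain_10, strain_19, strain_28, strain_36, strain_43, strain_5, strain_50, strain_53, strain_76, strain_80, strain_88, strain_93.

12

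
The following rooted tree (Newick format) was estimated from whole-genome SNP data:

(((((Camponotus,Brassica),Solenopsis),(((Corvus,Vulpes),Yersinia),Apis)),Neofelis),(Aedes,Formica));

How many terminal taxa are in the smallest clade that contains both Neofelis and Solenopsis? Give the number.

8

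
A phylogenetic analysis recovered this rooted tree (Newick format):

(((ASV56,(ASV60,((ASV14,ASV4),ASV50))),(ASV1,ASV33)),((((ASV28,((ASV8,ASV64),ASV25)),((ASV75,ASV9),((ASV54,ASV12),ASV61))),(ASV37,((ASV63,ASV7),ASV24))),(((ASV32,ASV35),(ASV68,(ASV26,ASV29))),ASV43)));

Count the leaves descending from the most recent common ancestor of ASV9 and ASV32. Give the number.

19

The MRCA of ASV9 and ASV32 is the node subtending ((((ASV28,((ASV8,ASV64),ASV25)),((ASV75,ASV9),((ASV54,ASV12),ASV61))),(ASV37,((ASV63,ASV7),ASV24))),(((ASV32,ASV35),(ASV68,(ASV26,ASV29))),ASV43)).
That clade contains 19 terminal taxa: ASV12, ASV24, ASV25, ASV26, ASV28, ASV29, ASV32, ASV35, ASV37, ASV43, ASV54, ASV61, ASV63, ASV64, ASV68, ASV7, ASV75, ASV8, ASV9.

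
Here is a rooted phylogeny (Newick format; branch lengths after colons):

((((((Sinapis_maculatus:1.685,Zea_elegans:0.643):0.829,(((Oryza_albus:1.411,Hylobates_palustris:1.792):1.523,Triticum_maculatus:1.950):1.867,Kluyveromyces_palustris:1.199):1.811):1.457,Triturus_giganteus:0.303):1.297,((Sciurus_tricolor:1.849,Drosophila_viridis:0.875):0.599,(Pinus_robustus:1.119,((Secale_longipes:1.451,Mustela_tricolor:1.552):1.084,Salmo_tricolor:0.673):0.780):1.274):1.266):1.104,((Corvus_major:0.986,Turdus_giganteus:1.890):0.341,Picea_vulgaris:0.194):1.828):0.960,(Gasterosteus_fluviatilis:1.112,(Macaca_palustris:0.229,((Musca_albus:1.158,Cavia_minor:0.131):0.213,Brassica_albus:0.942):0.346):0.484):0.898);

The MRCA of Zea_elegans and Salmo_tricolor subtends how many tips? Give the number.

13

The MRCA of Zea_elegans and Salmo_tricolor is the node subtending ((((Sinapis_maculatus,Zea_elegans),(((Oryza_albus,Hylobates_palustris),Triticum_maculatus),Kluyveromyces_palustris)),Triturus_giganteus),((Sciurus_tricolor,Drosophila_viridis),(Pinus_robustus,((Secale_longipes,Mustela_tricolor),Salmo_tricolor)))).
That clade contains 13 terminal taxa: Drosophila_viridis, Hylobates_palustris, Kluyveromyces_palustris, Mustela_tricolor, Oryza_albus, Pinus_robustus, Salmo_tricolor, Sciurus_tricolor, Secale_longipes, Sinapis_maculatus, Triticum_maculatus, Triturus_giganteus, Zea_elegans.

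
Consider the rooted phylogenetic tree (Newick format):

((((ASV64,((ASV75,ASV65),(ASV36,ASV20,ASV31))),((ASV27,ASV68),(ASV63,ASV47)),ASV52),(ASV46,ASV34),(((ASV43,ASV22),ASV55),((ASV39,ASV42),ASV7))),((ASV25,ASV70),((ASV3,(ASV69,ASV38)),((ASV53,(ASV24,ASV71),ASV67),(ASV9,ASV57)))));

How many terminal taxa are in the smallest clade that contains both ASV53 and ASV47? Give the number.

30

The MRCA of ASV53 and ASV47 is the root, so the clade is the entire tree.
That clade contains 30 terminal taxa: ASV20, ASV22, ASV24, ASV25, ASV27, ASV3, ASV31, ASV34, ASV36, ASV38, ASV39, ASV42, ASV43, ASV46, ASV47, ASV52, ASV53, ASV55, ASV57, ASV63, ASV64, ASV65, ASV67, ASV68, ASV69, ASV7, ASV70, ASV71, ASV75, ASV9.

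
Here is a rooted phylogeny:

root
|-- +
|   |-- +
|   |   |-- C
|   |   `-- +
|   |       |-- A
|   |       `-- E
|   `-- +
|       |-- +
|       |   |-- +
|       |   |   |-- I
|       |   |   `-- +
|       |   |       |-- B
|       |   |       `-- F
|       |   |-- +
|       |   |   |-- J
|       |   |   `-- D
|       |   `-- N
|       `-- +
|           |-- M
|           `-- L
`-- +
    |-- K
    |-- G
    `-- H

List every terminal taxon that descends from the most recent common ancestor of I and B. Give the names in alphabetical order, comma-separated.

Tracing I: it sits inside (I,(B,F)).
Tracing B: it sits inside (B,F).
The smallest clade enclosing both is (I,(B,F)); the answer is its 3 terminal taxa in alphabetical order.

B, F, I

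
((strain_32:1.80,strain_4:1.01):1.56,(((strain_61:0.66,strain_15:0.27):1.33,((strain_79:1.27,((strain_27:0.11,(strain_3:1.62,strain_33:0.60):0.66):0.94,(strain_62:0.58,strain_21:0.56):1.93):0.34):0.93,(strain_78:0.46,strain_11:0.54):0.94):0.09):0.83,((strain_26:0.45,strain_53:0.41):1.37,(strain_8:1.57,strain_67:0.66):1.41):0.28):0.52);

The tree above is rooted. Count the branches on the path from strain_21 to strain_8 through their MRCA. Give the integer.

The MRCA of strain_21 and strain_8 is the node subtending (((strain_61,strain_15),((strain_79,((strain_27,(strain_3,strain_33)),(strain_62,strain_21))),(strain_78,strain_11))),((strain_26,strain_53),(strain_8,strain_67))).
From strain_21 up to that node: 6 branches. From strain_8 up to the same node: 3 branches. Total: 6 + 3 = 9.

9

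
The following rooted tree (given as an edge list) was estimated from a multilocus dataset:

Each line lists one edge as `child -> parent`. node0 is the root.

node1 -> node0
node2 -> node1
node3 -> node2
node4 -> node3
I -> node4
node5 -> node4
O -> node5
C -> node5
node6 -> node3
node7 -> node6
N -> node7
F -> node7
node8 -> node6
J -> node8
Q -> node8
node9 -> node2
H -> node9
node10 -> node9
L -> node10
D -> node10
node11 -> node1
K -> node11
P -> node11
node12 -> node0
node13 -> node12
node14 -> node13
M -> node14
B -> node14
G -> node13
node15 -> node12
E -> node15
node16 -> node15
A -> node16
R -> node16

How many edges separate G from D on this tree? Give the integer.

8

The MRCA of G and D is the root of the tree.
From G up to that node: 3 branches. From D up to the same node: 5 branches. Total: 3 + 5 = 8.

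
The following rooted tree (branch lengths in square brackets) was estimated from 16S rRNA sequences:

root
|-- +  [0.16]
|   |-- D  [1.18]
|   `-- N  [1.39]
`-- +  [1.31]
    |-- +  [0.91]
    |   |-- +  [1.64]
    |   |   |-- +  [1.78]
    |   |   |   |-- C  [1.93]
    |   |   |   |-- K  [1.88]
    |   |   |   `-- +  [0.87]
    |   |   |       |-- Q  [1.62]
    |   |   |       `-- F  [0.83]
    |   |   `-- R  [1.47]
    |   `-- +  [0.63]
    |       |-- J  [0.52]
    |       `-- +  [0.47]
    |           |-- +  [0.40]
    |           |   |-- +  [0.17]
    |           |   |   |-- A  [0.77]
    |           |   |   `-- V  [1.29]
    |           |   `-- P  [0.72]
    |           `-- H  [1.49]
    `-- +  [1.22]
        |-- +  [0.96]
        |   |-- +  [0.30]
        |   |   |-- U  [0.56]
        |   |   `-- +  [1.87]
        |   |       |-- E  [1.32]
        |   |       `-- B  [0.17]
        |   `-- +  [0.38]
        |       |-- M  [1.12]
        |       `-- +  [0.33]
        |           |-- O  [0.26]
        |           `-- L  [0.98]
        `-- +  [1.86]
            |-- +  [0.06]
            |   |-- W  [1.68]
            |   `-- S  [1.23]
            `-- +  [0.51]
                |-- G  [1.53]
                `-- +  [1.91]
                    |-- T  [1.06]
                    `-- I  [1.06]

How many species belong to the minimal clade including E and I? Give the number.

11

The MRCA of E and I is the node subtending (((U,(E,B)),(M,(O,L))),((W,S),(G,(T,I)))).
That clade contains 11 terminal taxa: B, E, G, I, L, M, O, S, T, U, W.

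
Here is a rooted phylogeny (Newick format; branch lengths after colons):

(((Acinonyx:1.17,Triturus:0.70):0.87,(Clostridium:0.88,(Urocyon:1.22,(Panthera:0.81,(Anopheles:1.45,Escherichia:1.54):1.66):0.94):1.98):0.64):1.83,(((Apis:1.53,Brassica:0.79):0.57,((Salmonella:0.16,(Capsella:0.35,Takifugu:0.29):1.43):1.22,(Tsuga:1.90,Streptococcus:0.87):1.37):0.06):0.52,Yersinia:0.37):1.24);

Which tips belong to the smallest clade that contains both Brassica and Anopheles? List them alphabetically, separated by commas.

Acinonyx, Anopheles, Apis, Brassica, Capsella, Clostridium, Escherichia, Panthera, Salmonella, Streptococcus, Takifugu, Triturus, Tsuga, Urocyon, Yersinia

Tracing Brassica: it sits inside (Apis,Brassica).
Tracing Anopheles: it sits inside (Anopheles,Escherichia).
The smallest clade enclosing both is the whole tree (their MRCA is the root), so the answer is all 15 tips in alphabetical order.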